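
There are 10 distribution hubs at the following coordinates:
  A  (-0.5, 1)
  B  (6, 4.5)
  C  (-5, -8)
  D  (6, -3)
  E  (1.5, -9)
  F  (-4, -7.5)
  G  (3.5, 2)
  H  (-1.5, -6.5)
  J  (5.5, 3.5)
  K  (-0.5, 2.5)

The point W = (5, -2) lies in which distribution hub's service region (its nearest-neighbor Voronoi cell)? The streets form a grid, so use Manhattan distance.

d(W,A) = |5−(-0.5)| + |-2−1| = 5.5 + 3 = 8.5
d(W,B) = |5−6| + |-2−4.5| = 1 + 6.5 = 7.5
d(W,C) = |5−(-5)| + |-2−(-8)| = 10 + 6 = 16
d(W,D) = |5−6| + |-2−(-3)| = 1 + 1 = 2
d(W,E) = |5−1.5| + |-2−(-9)| = 3.5 + 7 = 10.5
d(W,F) = |5−(-4)| + |-2−(-7.5)| = 9 + 5.5 = 14.5
d(W,G) = |5−3.5| + |-2−2| = 1.5 + 4 = 5.5
d(W,H) = |5−(-1.5)| + |-2−(-6.5)| = 6.5 + 4.5 = 11
d(W,J) = |5−5.5| + |-2−3.5| = 0.5 + 5.5 = 6
d(W,K) = |5−(-0.5)| + |-2−2.5| = 5.5 + 4.5 = 10
The smallest is to D, so W lies in the Voronoi region of D.

D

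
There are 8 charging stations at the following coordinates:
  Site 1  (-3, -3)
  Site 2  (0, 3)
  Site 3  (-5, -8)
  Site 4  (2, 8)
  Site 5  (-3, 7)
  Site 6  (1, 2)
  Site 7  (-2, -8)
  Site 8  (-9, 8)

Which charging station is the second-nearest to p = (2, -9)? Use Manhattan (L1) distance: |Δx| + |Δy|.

d(p, Site 1) = 5 + 6 = 11
d(p, Site 2) = 2 + 12 = 14
d(p, Site 3) = 7 + 1 = 8
d(p, Site 4) = 0 + 17 = 17
d(p, Site 5) = 5 + 16 = 21
d(p, Site 6) = 1 + 11 = 12
d(p, Site 7) = 4 + 1 = 5
d(p, Site 8) = 11 + 17 = 28
Sorted ascending: Site 7, Site 3, Site 1, … — the second-nearest is Site 3.

Site 3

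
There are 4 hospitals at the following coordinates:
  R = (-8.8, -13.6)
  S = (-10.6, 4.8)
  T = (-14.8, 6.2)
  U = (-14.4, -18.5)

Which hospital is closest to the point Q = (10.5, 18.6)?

Compare squared distances (the ordering matches that of the actual distances):
|QR|² = 372.49 + 1036.84 = 1409.33
|QS|² = 445.21 + 190.44 = 635.65
|QT|² = 640.09 + 153.76 = 793.85
|QU|² = 620.01 + 1376.41 = 1996.42
S is nearest.

S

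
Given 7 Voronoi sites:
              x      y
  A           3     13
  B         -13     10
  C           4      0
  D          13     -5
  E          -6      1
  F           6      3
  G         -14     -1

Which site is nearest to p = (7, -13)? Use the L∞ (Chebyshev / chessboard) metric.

D

d(p,A) = max(4, 26) = 26
d(p,B) = max(20, 23) = 23
d(p,C) = max(3, 13) = 13
d(p,D) = max(6, 8) = 8
d(p,E) = max(13, 14) = 14
d(p,F) = max(1, 16) = 16
d(p,G) = max(21, 12) = 21
Minimum is at D.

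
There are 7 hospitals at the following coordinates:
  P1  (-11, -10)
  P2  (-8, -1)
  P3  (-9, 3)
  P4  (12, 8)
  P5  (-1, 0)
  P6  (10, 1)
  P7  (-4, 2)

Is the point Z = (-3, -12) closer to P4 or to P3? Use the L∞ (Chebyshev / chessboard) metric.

P3

d(Z,P4) = max(15, 20) = 20
d(Z,P3) = max(6, 15) = 15
20 > 15, so P3 is closer.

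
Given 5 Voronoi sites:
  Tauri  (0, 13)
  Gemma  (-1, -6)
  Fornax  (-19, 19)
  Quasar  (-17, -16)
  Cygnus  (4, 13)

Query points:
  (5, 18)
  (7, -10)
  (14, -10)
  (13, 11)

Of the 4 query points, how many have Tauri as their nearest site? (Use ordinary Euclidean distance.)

(5, 18) — d² to each: Tauri:50, Gemma:612, Fornax:577, Quasar:1640, Cygnus:26 → nearest is Cygnus
(7, -10) — d² to each: Tauri:578, Gemma:80, Fornax:1517, Quasar:612, Cygnus:538 → nearest is Gemma
(14, -10) — d² to each: Tauri:725, Gemma:241, Fornax:1930, Quasar:997, Cygnus:629 → nearest is Gemma
(13, 11) — d² to each: Tauri:173, Gemma:485, Fornax:1088, Quasar:1629, Cygnus:85 → nearest is Cygnus
0 of the 4 points have Tauri as nearest.

0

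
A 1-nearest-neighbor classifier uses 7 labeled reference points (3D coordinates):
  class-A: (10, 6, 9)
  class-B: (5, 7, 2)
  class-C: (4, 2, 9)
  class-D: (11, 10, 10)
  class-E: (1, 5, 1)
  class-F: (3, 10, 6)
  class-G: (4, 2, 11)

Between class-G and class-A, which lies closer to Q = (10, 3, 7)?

class-A

Compare squared distances:
d²(Q, class-G) = (10−4)² + (3−2)² + (7−11)² = 36 + 1 + 16 = 53
d²(Q, class-A) = (10−10)² + (3−6)² + (7−9)² = 0 + 9 + 4 = 13
53 > 13, so class-A is closer.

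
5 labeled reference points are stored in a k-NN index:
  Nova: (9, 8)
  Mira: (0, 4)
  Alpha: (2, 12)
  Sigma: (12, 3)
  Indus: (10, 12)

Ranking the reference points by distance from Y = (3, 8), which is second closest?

Mira

Squared Euclidean distances:
d²(Y, Nova) = (3−9)² + (8−8)² = 36 + 0 = 36
d²(Y, Mira) = (3−0)² + (8−4)² = 9 + 16 = 25
d²(Y, Alpha) = (3−2)² + (8−12)² = 1 + 16 = 17
d²(Y, Sigma) = (3−12)² + (8−3)² = 81 + 25 = 106
d²(Y, Indus) = (3−10)² + (8−12)² = 49 + 16 = 65
Sorted ascending: Alpha, Mira, Nova, … — the second-nearest is Mira.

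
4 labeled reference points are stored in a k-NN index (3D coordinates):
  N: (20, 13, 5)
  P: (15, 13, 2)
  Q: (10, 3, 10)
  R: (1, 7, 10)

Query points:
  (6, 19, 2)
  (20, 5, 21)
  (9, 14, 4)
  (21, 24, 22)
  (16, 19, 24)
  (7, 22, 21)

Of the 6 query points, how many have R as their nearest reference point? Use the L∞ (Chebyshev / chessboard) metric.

(6, 19, 2) — d to each: N:14, P:9, Q:16, R:12 → nearest is P
(20, 5, 21) — d to each: N:16, P:19, Q:11, R:19 → nearest is Q
(9, 14, 4) — d to each: N:11, P:6, Q:11, R:8 → nearest is P
(21, 24, 22) — d to each: N:17, P:20, Q:21, R:20 → nearest is N
(16, 19, 24) — d to each: N:19, P:22, Q:16, R:15 → nearest is R
(7, 22, 21) — d to each: N:16, P:19, Q:19, R:15 → nearest is R
2 of the 6 points have R as nearest.

2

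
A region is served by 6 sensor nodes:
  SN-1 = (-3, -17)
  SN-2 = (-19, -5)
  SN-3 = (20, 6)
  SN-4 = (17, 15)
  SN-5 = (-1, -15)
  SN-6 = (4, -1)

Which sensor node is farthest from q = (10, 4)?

SN-2

Squared Euclidean distances:
d²(q, SN-1) = (10−(-3))² + (4−(-17))² = 169 + 441 = 610
d²(q, SN-2) = (10−(-19))² + (4−(-5))² = 841 + 81 = 922
d²(q, SN-3) = (10−20)² + (4−6)² = 100 + 4 = 104
d²(q, SN-4) = (10−17)² + (4−15)² = 49 + 121 = 170
d²(q, SN-5) = (10−(-1))² + (4−(-15))² = 121 + 361 = 482
d²(q, SN-6) = (10−4)² + (4−(-1))² = 36 + 25 = 61
The largest is to SN-2.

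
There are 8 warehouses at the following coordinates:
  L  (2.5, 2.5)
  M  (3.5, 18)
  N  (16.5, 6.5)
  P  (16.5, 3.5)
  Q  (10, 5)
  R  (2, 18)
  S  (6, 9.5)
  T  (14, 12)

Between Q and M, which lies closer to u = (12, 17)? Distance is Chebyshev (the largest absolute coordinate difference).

d(u,Q) = max(2, 12) = 12
d(u,M) = max(8.5, 1) = 8.5
12 > 8.5, so M is closer.

M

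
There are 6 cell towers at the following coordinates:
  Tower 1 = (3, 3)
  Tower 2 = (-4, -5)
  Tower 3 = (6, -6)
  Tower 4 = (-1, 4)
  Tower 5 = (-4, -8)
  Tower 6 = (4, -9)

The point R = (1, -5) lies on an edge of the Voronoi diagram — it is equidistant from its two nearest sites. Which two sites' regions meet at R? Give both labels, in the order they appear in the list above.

Squared distances from R to each site:
d²(R, Tower 1) = (1−3)² + (-5−3)² = 4 + 64 = 68
d²(R, Tower 2) = (1−(-4))² + (-5−(-5))² = 25 + 0 = 25
d²(R, Tower 3) = (1−6)² + (-5−(-6))² = 25 + 1 = 26
d²(R, Tower 4) = (1−(-1))² + (-5−4)² = 4 + 81 = 85
d²(R, Tower 5) = (1−(-4))² + (-5−(-8))² = 25 + 9 = 34
d²(R, Tower 6) = (1−4)² + (-5−(-9))² = 9 + 16 = 25
R is equidistant from Tower 2 and Tower 6 (both at squared distance 25), and every other site is strictly farther — so R lies on the Tower 2–Tower 6 Voronoi edge.

Tower 2 and Tower 6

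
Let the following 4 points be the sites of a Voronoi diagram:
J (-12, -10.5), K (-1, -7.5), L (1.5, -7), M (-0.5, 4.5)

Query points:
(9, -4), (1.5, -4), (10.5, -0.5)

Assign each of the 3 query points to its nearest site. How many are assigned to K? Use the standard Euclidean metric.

0

(9, -4) — d² to each: J:483.25, K:112.25, L:65.25, M:162.5 → nearest is L
(1.5, -4) — d² to each: J:224.5, K:18.5, L:9, M:76.25 → nearest is L
(10.5, -0.5) — d² to each: J:606.25, K:181.25, L:123.25, M:146 → nearest is L
0 of the 3 points have K as nearest.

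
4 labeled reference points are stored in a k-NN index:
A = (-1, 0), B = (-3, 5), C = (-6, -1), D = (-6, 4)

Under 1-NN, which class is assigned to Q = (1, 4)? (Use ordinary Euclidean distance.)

Compare squared distances (the ordering matches that of the actual distances):
|QA|² = (1−(-1))² + (4−0)² = 4 + 16 = 20
|QB|² = (1−(-3))² + (4−5)² = 16 + 1 = 17
|QC|² = (1−(-6))² + (4−(-1))² = 49 + 25 = 74
|QD|² = (1−(-6))² + (4−4)² = 49 + 0 = 49
B is nearest.

B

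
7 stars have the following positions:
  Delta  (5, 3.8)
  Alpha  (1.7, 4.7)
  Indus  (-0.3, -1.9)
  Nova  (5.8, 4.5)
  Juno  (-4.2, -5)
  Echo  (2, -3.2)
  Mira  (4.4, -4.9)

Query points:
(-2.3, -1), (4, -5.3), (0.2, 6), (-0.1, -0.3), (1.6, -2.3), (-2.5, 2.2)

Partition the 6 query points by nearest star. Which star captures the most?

Indus

(-2.3, -1) — d² to each: Delta:76.33, Alpha:48.49, Indus:4.81, Nova:95.86, Juno:19.61, Echo:23.33, Mira:60.1 → nearest is Indus
(4, -5.3) — d² to each: Delta:83.81, Alpha:105.29, Indus:30.05, Nova:99.28, Juno:67.33, Echo:8.41, Mira:0.32 → nearest is Mira
(0.2, 6) — d² to each: Delta:27.88, Alpha:3.94, Indus:62.66, Nova:33.61, Juno:140.36, Echo:87.88, Mira:136.45 → nearest is Alpha
(-0.1, -0.3) — d² to each: Delta:42.82, Alpha:28.24, Indus:2.6, Nova:57.85, Juno:38.9, Echo:12.82, Mira:41.41 → nearest is Indus
(1.6, -2.3) — d² to each: Delta:48.77, Alpha:49.01, Indus:3.77, Nova:63.88, Juno:40.93, Echo:0.97, Mira:14.6 → nearest is Echo
(-2.5, 2.2) — d² to each: Delta:58.81, Alpha:23.89, Indus:21.65, Nova:74.18, Juno:54.73, Echo:49.41, Mira:98.02 → nearest is Indus
Tally — Alpha:1, Indus:3, Echo:1, Mira:1. Indus captures the most (3).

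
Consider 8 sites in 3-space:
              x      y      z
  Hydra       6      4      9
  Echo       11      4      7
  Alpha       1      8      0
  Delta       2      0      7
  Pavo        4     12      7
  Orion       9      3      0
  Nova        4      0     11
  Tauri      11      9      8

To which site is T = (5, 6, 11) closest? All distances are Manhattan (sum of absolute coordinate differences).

d(T, Hydra) = |5−6| + |6−4| + |11−9| = 1 + 2 + 2 = 5
d(T, Echo) = |5−11| + |6−4| + |11−7| = 6 + 2 + 4 = 12
d(T, Alpha) = |5−1| + |6−8| + |11−0| = 4 + 2 + 11 = 17
d(T, Delta) = |5−2| + |6−0| + |11−7| = 3 + 6 + 4 = 13
d(T, Pavo) = |5−4| + |6−12| + |11−7| = 1 + 6 + 4 = 11
d(T, Orion) = |5−9| + |6−3| + |11−0| = 4 + 3 + 11 = 18
d(T, Nova) = |5−4| + |6−0| + |11−11| = 1 + 6 + 0 = 7
d(T, Tauri) = |5−11| + |6−9| + |11−8| = 6 + 3 + 3 = 12
Hydra is nearest.

Hydra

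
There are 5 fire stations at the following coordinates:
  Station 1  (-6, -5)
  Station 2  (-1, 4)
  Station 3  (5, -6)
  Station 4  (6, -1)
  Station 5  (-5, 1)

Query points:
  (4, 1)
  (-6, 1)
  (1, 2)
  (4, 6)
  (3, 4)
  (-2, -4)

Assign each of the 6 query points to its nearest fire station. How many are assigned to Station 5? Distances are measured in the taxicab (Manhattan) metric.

(4, 1) — d to each: Station 1:16, Station 2:8, Station 3:8, Station 4:4, Station 5:9 → nearest is Station 4
(-6, 1) — d to each: Station 1:6, Station 2:8, Station 3:18, Station 4:14, Station 5:1 → nearest is Station 5
(1, 2) — d to each: Station 1:14, Station 2:4, Station 3:12, Station 4:8, Station 5:7 → nearest is Station 2
(4, 6) — d to each: Station 1:21, Station 2:7, Station 3:13, Station 4:9, Station 5:14 → nearest is Station 2
(3, 4) — d to each: Station 1:18, Station 2:4, Station 3:12, Station 4:8, Station 5:11 → nearest is Station 2
(-2, -4) — d to each: Station 1:5, Station 2:9, Station 3:9, Station 4:11, Station 5:8 → nearest is Station 1
1 of the 6 points has Station 5 as nearest.

1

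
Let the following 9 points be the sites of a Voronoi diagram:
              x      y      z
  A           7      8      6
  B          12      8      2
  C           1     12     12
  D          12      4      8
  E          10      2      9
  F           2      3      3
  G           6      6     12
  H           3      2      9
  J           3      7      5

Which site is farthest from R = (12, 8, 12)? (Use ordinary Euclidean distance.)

F

Squared Euclidean distances:
|RA|² = 25 + 0 + 36 = 61
|RB|² = 0 + 0 + 100 = 100
|RC|² = 121 + 16 + 0 = 137
|RD|² = 0 + 16 + 16 = 32
|RE|² = 4 + 36 + 9 = 49
|RF|² = 100 + 25 + 81 = 206
|RG|² = 36 + 4 + 0 = 40
|RH|² = 81 + 36 + 9 = 126
|RJ|² = 81 + 1 + 49 = 131
The largest is to F.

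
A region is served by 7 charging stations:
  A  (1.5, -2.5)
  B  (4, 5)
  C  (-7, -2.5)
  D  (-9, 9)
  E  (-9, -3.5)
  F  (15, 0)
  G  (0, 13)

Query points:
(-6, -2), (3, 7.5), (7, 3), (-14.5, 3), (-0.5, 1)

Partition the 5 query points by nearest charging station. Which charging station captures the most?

B

(-6, -2) — d² to each: A:56.5, B:149, C:1.25, D:130, E:11.25, F:445, G:261 → nearest is C
(3, 7.5) — d² to each: A:102.25, B:7.25, C:200, D:146.25, E:265, F:200.25, G:39.25 → nearest is B
(7, 3) — d² to each: A:60.5, B:13, C:226.25, D:292, E:298.25, F:73, G:149 → nearest is B
(-14.5, 3) — d² to each: A:286.25, B:346.25, C:86.5, D:66.25, E:72.5, F:879.25, G:310.25 → nearest is D
(-0.5, 1) — d² to each: A:16.25, B:36.25, C:54.5, D:136.25, E:92.5, F:241.25, G:144.25 → nearest is A
Tally — A:1, B:2, C:1, D:1. B captures the most (2).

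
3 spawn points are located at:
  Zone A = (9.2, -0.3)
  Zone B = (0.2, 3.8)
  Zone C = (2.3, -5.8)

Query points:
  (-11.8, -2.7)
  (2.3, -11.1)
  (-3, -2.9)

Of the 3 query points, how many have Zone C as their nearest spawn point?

(-11.8, -2.7) — d² to each: Zone A:446.76, Zone B:186.25, Zone C:208.42 → nearest is Zone B
(2.3, -11.1) — d² to each: Zone A:164.25, Zone B:226.42, Zone C:28.09 → nearest is Zone C
(-3, -2.9) — d² to each: Zone A:155.6, Zone B:55.13, Zone C:36.5 → nearest is Zone C
2 of the 3 points have Zone C as nearest.

2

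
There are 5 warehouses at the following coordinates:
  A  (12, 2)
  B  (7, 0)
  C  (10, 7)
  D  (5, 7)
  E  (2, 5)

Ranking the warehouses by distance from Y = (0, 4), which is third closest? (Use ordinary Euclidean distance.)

Squared Euclidean distances:
|YA|² = 144 + 4 = 148
|YB|² = 49 + 16 = 65
|YC|² = 100 + 9 = 109
|YD|² = 25 + 9 = 34
|YE|² = 4 + 1 = 5
Sorted ascending: E, D, B, C, … — the third-nearest is B.

B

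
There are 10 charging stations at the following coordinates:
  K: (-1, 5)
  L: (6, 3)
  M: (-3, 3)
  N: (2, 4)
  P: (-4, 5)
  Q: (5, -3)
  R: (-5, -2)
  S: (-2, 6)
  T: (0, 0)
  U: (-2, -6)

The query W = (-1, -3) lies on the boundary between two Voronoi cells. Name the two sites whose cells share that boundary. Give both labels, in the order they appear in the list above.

Squared distances from W to each site:
|WK|² = 0 + 64 = 64
|WL|² = 49 + 36 = 85
|WM|² = 4 + 36 = 40
|WN|² = 9 + 49 = 58
|WP|² = 9 + 64 = 73
|WQ|² = 36 + 0 = 36
|WR|² = 16 + 1 = 17
|WS|² = 1 + 81 = 82
|WT|² = 1 + 9 = 10
|WU|² = 1 + 9 = 10
W is equidistant from T and U (both at squared distance 10), and every other site is strictly farther — so W lies on the T–U Voronoi edge.

T and U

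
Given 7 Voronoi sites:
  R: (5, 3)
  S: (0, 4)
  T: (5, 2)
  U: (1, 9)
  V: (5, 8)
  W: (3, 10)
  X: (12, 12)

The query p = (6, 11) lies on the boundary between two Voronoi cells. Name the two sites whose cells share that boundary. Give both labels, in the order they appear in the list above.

Squared distances from p to each site:
|pR|² = 1 + 64 = 65
|pS|² = 36 + 49 = 85
|pT|² = 1 + 81 = 82
|pU|² = 25 + 4 = 29
|pV|² = 1 + 9 = 10
|pW|² = 9 + 1 = 10
|pX|² = 36 + 1 = 37
p is equidistant from V and W (both at squared distance 10), and every other site is strictly farther — so p lies on the V–W Voronoi edge.

V and W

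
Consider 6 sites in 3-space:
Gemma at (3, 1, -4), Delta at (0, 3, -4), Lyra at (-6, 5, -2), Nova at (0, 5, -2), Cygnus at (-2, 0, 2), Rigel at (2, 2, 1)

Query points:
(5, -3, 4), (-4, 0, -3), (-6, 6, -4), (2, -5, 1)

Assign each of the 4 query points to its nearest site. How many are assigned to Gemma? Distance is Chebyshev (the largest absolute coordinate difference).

0

(5, -3, 4) — d to each: Gemma:8, Delta:8, Lyra:11, Nova:8, Cygnus:7, Rigel:5 → nearest is Rigel
(-4, 0, -3) — d to each: Gemma:7, Delta:4, Lyra:5, Nova:5, Cygnus:5, Rigel:6 → nearest is Delta
(-6, 6, -4) — d to each: Gemma:9, Delta:6, Lyra:2, Nova:6, Cygnus:6, Rigel:8 → nearest is Lyra
(2, -5, 1) — d to each: Gemma:6, Delta:8, Lyra:10, Nova:10, Cygnus:5, Rigel:7 → nearest is Cygnus
0 of the 4 points have Gemma as nearest.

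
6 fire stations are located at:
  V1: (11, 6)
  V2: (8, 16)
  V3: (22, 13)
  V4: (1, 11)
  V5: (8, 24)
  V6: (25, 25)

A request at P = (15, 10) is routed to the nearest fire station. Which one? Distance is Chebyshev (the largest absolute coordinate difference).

d(P,V1) = max(4, 4) = 4
d(P,V2) = max(7, 6) = 7
d(P,V3) = max(7, 3) = 7
d(P,V4) = max(14, 1) = 14
d(P,V5) = max(7, 14) = 14
d(P,V6) = max(10, 15) = 15
V1 is nearest.

V1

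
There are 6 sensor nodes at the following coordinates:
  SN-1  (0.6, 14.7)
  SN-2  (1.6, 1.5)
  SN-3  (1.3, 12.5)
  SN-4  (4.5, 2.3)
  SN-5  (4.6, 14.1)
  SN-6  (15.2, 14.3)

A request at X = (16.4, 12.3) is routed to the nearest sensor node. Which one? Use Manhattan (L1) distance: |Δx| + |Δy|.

SN-6

d(X, SN-1) = |16.4−0.6| + |12.3−14.7| = 15.8 + 2.4 = 18.2
d(X, SN-2) = |16.4−1.6| + |12.3−1.5| = 14.8 + 10.8 = 25.6
d(X, SN-3) = |16.4−1.3| + |12.3−12.5| = 15.1 + 0.2 = 15.3
d(X, SN-4) = |16.4−4.5| + |12.3−2.3| = 11.9 + 10 = 21.9
d(X, SN-5) = |16.4−4.6| + |12.3−14.1| = 11.8 + 1.8 = 13.6
d(X, SN-6) = |16.4−15.2| + |12.3−14.3| = 1.2 + 2 = 3.2
SN-6 is nearest.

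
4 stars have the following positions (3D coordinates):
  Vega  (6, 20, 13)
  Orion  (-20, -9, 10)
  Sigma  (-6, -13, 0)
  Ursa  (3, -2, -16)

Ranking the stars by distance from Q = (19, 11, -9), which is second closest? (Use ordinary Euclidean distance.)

Compare squared distances (the ordering matches that of the actual distances):
d²(Q, Vega) = (19−6)² + (11−20)² + (-9−13)² = 169 + 81 + 484 = 734
d²(Q, Orion) = (19−(-20))² + (11−(-9))² + (-9−10)² = 1521 + 400 + 361 = 2282
d²(Q, Sigma) = (19−(-6))² + (11−(-13))² + (-9−0)² = 625 + 576 + 81 = 1282
d²(Q, Ursa) = (19−3)² + (11−(-2))² + (-9−(-16))² = 256 + 169 + 49 = 474
Sorted ascending: Ursa, Vega, Sigma, … — the second-nearest is Vega.

Vega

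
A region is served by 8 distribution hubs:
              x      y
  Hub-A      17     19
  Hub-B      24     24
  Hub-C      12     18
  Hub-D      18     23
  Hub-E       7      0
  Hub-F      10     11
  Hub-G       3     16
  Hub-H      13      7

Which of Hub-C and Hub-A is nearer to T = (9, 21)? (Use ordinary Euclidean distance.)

Hub-C

Compare squared distances:
d²(T, Hub-C) = (9−12)² + (21−18)² = 9 + 9 = 18
d²(T, Hub-A) = (9−17)² + (21−19)² = 64 + 4 = 68
18 < 68, so Hub-C is closer.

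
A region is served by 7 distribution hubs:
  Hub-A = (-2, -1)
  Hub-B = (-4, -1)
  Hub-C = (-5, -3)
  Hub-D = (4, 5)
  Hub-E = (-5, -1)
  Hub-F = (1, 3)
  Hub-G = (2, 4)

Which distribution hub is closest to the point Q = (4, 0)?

Compare squared distances (the ordering matches that of the actual distances):
d²(Q, Hub-A) = 36 + 1 = 37
d²(Q, Hub-B) = 64 + 1 = 65
d²(Q, Hub-C) = 81 + 9 = 90
d²(Q, Hub-D) = 0 + 25 = 25
d²(Q, Hub-E) = 81 + 1 = 82
d²(Q, Hub-F) = 9 + 9 = 18
d²(Q, Hub-G) = 4 + 16 = 20
Minimum is at Hub-F.

Hub-F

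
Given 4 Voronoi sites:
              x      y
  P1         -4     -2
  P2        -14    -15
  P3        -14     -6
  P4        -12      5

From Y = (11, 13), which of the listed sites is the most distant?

P2

Squared Euclidean distances:
|YP1|² = 225 + 225 = 450
|YP2|² = 625 + 784 = 1409
|YP3|² = 625 + 361 = 986
|YP4|² = 529 + 64 = 593
The largest is to P2.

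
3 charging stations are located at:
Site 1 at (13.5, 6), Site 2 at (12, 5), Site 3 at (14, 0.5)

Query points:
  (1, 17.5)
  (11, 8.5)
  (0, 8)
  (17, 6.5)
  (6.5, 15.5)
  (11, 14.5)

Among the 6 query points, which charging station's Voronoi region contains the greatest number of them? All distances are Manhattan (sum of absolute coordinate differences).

(1, 17.5) — d to each: Site 1:24, Site 2:23.5, Site 3:30 → nearest is Site 2
(11, 8.5) — d to each: Site 1:5, Site 2:4.5, Site 3:11 → nearest is Site 2
(0, 8) — d to each: Site 1:15.5, Site 2:15, Site 3:21.5 → nearest is Site 2
(17, 6.5) — d to each: Site 1:4, Site 2:6.5, Site 3:9 → nearest is Site 1
(6.5, 15.5) — d to each: Site 1:16.5, Site 2:16, Site 3:22.5 → nearest is Site 2
(11, 14.5) — d to each: Site 1:11, Site 2:10.5, Site 3:17 → nearest is Site 2
Tally — Site 1:1, Site 2:5. Site 2 captures the most (5).

Site 2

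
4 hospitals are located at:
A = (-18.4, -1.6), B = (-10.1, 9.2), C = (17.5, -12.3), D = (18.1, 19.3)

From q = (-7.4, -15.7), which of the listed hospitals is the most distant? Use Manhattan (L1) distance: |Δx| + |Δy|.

D

d(q,A) = 11 + 14.1 = 25.1
d(q,B) = 2.7 + 24.9 = 27.6
d(q,C) = 24.9 + 3.4 = 28.3
d(q,D) = 25.5 + 35 = 60.5
The largest is to D.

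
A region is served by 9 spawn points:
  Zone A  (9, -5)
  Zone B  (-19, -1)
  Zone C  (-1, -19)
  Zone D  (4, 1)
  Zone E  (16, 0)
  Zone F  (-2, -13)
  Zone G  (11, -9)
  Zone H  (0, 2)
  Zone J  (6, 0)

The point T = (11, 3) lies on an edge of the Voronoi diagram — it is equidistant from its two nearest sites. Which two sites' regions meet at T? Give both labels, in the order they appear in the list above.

Zone E and Zone J

Squared distances from T to each site:
d²(T, Zone A) = 4 + 64 = 68
d²(T, Zone B) = 900 + 16 = 916
d²(T, Zone C) = 144 + 484 = 628
d²(T, Zone D) = 49 + 4 = 53
d²(T, Zone E) = 25 + 9 = 34
d²(T, Zone F) = 169 + 256 = 425
d²(T, Zone G) = 0 + 144 = 144
d²(T, Zone H) = 121 + 1 = 122
d²(T, Zone J) = 25 + 9 = 34
T is equidistant from Zone E and Zone J (both at squared distance 34), and every other site is strictly farther — so T lies on the Zone E–Zone J Voronoi edge.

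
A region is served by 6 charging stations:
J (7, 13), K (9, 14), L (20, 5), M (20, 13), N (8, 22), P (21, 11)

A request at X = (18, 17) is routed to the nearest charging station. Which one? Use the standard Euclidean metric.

Squared Euclidean distances:
|XJ|² = 121 + 16 = 137
|XK|² = 81 + 9 = 90
|XL|² = 4 + 144 = 148
|XM|² = 4 + 16 = 20
|XN|² = 100 + 25 = 125
|XP|² = 9 + 36 = 45
Minimum is at M.

M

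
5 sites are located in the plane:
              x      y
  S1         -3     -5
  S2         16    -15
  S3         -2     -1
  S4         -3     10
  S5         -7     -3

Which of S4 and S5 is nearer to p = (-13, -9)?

Compare squared distances:
|pS4|² = (-13−(-3))² + (-9−10)² = 100 + 361 = 461
|pS5|² = (-13−(-7))² + (-9−(-3))² = 36 + 36 = 72
461 > 72, so S5 is closer.

S5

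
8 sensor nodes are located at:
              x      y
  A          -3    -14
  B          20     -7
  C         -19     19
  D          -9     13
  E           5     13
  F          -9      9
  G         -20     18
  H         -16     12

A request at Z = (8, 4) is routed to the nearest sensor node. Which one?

Compare squared distances (the ordering matches that of the actual distances):
|ZA|² = (8−(-3))² + (4−(-14))² = 121 + 324 = 445
|ZB|² = (8−20)² + (4−(-7))² = 144 + 121 = 265
|ZC|² = (8−(-19))² + (4−19)² = 729 + 225 = 954
|ZD|² = (8−(-9))² + (4−13)² = 289 + 81 = 370
|ZE|² = (8−5)² + (4−13)² = 9 + 81 = 90
|ZF|² = (8−(-9))² + (4−9)² = 289 + 25 = 314
|ZG|² = (8−(-20))² + (4−18)² = 784 + 196 = 980
|ZH|² = (8−(-16))² + (4−12)² = 576 + 64 = 640
E is nearest.

E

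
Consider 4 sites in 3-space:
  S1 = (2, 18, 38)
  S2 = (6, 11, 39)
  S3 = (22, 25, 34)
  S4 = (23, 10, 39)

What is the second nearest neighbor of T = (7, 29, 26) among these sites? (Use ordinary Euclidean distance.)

S3

Since √ is increasing, it suffices to compare squared distances:
|TS1|² = (7−2)² + (29−18)² + (26−38)² = 25 + 121 + 144 = 290
|TS2|² = (7−6)² + (29−11)² + (26−39)² = 1 + 324 + 169 = 494
|TS3|² = (7−22)² + (29−25)² + (26−34)² = 225 + 16 + 64 = 305
|TS4|² = (7−23)² + (29−10)² + (26−39)² = 256 + 361 + 169 = 786
Sorted ascending: S1, S3, S2, … — the second-nearest is S3.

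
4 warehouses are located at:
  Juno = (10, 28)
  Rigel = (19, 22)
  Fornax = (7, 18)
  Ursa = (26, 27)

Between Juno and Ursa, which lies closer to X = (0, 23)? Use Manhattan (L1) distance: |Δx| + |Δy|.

Juno

d(X, Juno) = |0−10| + |23−28| = 10 + 5 = 15
d(X, Ursa) = |0−26| + |23−27| = 26 + 4 = 30
15 < 30, so Juno is closer.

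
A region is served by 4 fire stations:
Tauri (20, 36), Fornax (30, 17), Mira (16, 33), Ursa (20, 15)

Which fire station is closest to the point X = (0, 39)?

Mira

Compare squared distances (the ordering matches that of the actual distances):
d²(X, Tauri) = (0−20)² + (39−36)² = 400 + 9 = 409
d²(X, Fornax) = (0−30)² + (39−17)² = 900 + 484 = 1384
d²(X, Mira) = (0−16)² + (39−33)² = 256 + 36 = 292
d²(X, Ursa) = (0−20)² + (39−15)² = 400 + 576 = 976
The smallest is to Mira, so X lies in the Voronoi region of Mira.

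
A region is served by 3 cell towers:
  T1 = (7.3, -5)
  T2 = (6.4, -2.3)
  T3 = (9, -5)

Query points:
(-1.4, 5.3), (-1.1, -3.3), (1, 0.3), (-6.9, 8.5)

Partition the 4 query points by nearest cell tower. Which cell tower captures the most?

T2

(-1.4, 5.3) — d² to each: T1:181.78, T2:118.6, T3:214.25 → nearest is T2
(-1.1, -3.3) — d² to each: T1:73.45, T2:57.25, T3:104.9 → nearest is T2
(1, 0.3) — d² to each: T1:67.78, T2:35.92, T3:92.09 → nearest is T2
(-6.9, 8.5) — d² to each: T1:383.89, T2:293.53, T3:435.06 → nearest is T2
Tally — T2:4. T2 captures the most (4).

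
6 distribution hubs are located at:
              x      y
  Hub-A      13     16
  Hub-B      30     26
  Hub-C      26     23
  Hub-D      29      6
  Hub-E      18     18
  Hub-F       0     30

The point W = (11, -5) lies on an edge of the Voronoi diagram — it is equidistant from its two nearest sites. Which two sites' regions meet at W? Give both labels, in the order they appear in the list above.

Hub-A and Hub-D

Squared distances from W to each site:
d²(W, Hub-A) = (11−13)² + (-5−16)² = 4 + 441 = 445
d²(W, Hub-B) = (11−30)² + (-5−26)² = 361 + 961 = 1322
d²(W, Hub-C) = (11−26)² + (-5−23)² = 225 + 784 = 1009
d²(W, Hub-D) = (11−29)² + (-5−6)² = 324 + 121 = 445
d²(W, Hub-E) = (11−18)² + (-5−18)² = 49 + 529 = 578
d²(W, Hub-F) = (11−0)² + (-5−30)² = 121 + 1225 = 1346
W is equidistant from Hub-A and Hub-D (both at squared distance 445), and every other site is strictly farther — so W lies on the Hub-A–Hub-D Voronoi edge.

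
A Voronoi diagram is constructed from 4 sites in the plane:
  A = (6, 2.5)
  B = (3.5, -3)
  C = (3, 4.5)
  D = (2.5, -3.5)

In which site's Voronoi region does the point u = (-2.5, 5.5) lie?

C

Since √ is increasing, it suffices to compare squared distances:
|uA|² = (-2.5−6)² + (5.5−2.5)² = 72.25 + 9 = 81.25
|uB|² = (-2.5−3.5)² + (5.5−(-3))² = 36 + 72.25 = 108.25
|uC|² = (-2.5−3)² + (5.5−4.5)² = 30.25 + 1 = 31.25
|uD|² = (-2.5−2.5)² + (5.5−(-3.5))² = 25 + 81 = 106
C is nearest.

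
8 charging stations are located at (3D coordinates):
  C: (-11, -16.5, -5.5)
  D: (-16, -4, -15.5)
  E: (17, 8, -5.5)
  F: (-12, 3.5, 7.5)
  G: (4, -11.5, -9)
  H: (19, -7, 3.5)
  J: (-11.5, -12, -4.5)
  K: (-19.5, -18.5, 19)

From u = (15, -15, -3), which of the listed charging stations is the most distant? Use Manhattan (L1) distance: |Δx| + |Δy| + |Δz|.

K

d(u,C) = 26 + 1.5 + 2.5 = 30
d(u,D) = 31 + 11 + 12.5 = 54.5
d(u,E) = 2 + 23 + 2.5 = 27.5
d(u,F) = 27 + 18.5 + 10.5 = 56
d(u,G) = 11 + 3.5 + 6 = 20.5
d(u,H) = 4 + 8 + 6.5 = 18.5
d(u,J) = 26.5 + 3 + 1.5 = 31
d(u,K) = 34.5 + 3.5 + 22 = 60
The largest is to K.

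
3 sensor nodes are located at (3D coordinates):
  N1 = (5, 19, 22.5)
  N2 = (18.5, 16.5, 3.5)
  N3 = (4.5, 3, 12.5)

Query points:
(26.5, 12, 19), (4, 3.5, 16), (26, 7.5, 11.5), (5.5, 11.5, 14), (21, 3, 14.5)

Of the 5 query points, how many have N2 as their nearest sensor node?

(26.5, 12, 19) — d² to each: N1:523.5, N2:324.5, N3:607.25 → nearest is N2
(4, 3.5, 16) — d² to each: N1:283.5, N2:535.5, N3:12.75 → nearest is N3
(26, 7.5, 11.5) — d² to each: N1:694.25, N2:201.25, N3:483.5 → nearest is N2
(5.5, 11.5, 14) — d² to each: N1:128.75, N2:304.25, N3:75.5 → nearest is N3
(21, 3, 14.5) — d² to each: N1:576, N2:309.5, N3:276.25 → nearest is N3
2 of the 5 points have N2 as nearest.

2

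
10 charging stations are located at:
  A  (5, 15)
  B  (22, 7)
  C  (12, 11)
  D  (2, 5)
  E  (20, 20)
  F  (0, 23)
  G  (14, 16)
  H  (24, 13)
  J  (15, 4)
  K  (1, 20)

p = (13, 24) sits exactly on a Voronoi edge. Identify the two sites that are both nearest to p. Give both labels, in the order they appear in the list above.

Squared distances from p to each site:
|pA|² = (13−5)² + (24−15)² = 64 + 81 = 145
|pB|² = (13−22)² + (24−7)² = 81 + 289 = 370
|pC|² = (13−12)² + (24−11)² = 1 + 169 = 170
|pD|² = (13−2)² + (24−5)² = 121 + 361 = 482
|pE|² = (13−20)² + (24−20)² = 49 + 16 = 65
|pF|² = (13−0)² + (24−23)² = 169 + 1 = 170
|pG|² = (13−14)² + (24−16)² = 1 + 64 = 65
|pH|² = (13−24)² + (24−13)² = 121 + 121 = 242
|pJ|² = (13−15)² + (24−4)² = 4 + 400 = 404
|pK|² = (13−1)² + (24−20)² = 144 + 16 = 160
p is equidistant from E and G (both at squared distance 65), and every other site is strictly farther — so p lies on the E–G Voronoi edge.

E and G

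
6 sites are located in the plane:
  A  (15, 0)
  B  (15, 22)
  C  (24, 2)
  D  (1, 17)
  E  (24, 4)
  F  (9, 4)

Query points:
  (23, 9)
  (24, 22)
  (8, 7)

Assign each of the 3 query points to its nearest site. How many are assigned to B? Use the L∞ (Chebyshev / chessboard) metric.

1

(23, 9) — d to each: A:9, B:13, C:7, D:22, E:5, F:14 → nearest is E
(24, 22) — d to each: A:22, B:9, C:20, D:23, E:18, F:18 → nearest is B
(8, 7) — d to each: A:7, B:15, C:16, D:10, E:16, F:3 → nearest is F
1 of the 3 points has B as nearest.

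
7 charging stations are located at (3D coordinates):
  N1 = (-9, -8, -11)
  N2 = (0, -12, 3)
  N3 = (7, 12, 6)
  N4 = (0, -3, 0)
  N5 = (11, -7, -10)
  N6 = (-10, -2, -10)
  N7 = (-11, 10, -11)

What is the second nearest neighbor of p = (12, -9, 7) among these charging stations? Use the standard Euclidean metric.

Squared Euclidean distances:
|pN1|² = 441 + 1 + 324 = 766
|pN2|² = 144 + 9 + 16 = 169
|pN3|² = 25 + 441 + 1 = 467
|pN4|² = 144 + 36 + 49 = 229
|pN5|² = 1 + 4 + 289 = 294
|pN6|² = 484 + 49 + 289 = 822
|pN7|² = 529 + 361 + 324 = 1214
Sorted ascending: N2, N4, N5, … — the second-nearest is N4.

N4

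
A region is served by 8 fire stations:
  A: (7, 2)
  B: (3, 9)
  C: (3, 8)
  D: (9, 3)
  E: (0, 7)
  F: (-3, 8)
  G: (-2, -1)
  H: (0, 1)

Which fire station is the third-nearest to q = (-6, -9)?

A

Squared Euclidean distances:
|qA|² = 169 + 121 = 290
|qB|² = 81 + 324 = 405
|qC|² = 81 + 289 = 370
|qD|² = 225 + 144 = 369
|qE|² = 36 + 256 = 292
|qF|² = 9 + 289 = 298
|qG|² = 16 + 64 = 80
|qH|² = 36 + 100 = 136
Sorted ascending: G, H, A, E, … — the third-nearest is A.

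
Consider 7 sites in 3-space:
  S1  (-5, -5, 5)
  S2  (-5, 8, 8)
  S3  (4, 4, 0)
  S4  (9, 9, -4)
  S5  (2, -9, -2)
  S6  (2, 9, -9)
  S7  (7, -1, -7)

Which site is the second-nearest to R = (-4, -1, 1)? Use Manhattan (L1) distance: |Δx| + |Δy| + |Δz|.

d(R,S1) = |-4−(-5)| + |-1−(-5)| + |1−5| = 1 + 4 + 4 = 9
d(R,S2) = |-4−(-5)| + |-1−8| + |1−8| = 1 + 9 + 7 = 17
d(R,S3) = |-4−4| + |-1−4| + |1−0| = 8 + 5 + 1 = 14
d(R,S4) = |-4−9| + |-1−9| + |1−(-4)| = 13 + 10 + 5 = 28
d(R,S5) = |-4−2| + |-1−(-9)| + |1−(-2)| = 6 + 8 + 3 = 17
d(R,S6) = |-4−2| + |-1−9| + |1−(-9)| = 6 + 10 + 10 = 26
d(R,S7) = |-4−7| + |-1−(-1)| + |1−(-7)| = 11 + 0 + 8 = 19
Sorted ascending: S1, S3, S2, … — the second-nearest is S3.

S3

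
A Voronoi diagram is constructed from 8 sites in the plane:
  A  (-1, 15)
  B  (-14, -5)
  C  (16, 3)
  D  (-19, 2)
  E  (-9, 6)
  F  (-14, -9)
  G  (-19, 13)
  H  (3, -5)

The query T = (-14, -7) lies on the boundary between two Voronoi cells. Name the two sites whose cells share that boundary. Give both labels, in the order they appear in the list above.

Squared distances from T to each site:
|TA|² = (-14−(-1))² + (-7−15)² = 169 + 484 = 653
|TB|² = (-14−(-14))² + (-7−(-5))² = 0 + 4 = 4
|TC|² = (-14−16)² + (-7−3)² = 900 + 100 = 1000
|TD|² = (-14−(-19))² + (-7−2)² = 25 + 81 = 106
|TE|² = (-14−(-9))² + (-7−6)² = 25 + 169 = 194
|TF|² = (-14−(-14))² + (-7−(-9))² = 0 + 4 = 4
|TG|² = (-14−(-19))² + (-7−13)² = 25 + 400 = 425
|TH|² = (-14−3)² + (-7−(-5))² = 289 + 4 = 293
T is equidistant from B and F (both at squared distance 4), and every other site is strictly farther — so T lies on the B–F Voronoi edge.

B and F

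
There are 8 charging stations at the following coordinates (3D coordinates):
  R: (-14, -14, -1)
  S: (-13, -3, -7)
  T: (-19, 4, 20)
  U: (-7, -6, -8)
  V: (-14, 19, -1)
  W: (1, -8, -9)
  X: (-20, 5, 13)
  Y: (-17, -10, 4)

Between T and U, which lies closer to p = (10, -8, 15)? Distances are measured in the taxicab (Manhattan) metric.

d(p,T) = |10−(-19)| + |-8−4| + |15−20| = 29 + 12 + 5 = 46
d(p,U) = |10−(-7)| + |-8−(-6)| + |15−(-8)| = 17 + 2 + 23 = 42
46 > 42, so U is closer.

U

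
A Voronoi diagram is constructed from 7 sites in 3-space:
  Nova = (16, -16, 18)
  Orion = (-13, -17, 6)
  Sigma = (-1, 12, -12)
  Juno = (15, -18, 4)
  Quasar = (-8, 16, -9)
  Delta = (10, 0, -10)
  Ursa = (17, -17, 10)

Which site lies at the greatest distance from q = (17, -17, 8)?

Compare squared distances (the ordering matches that of the actual distances):
d²(q, Nova) = (17−16)² + (-17−(-16))² + (8−18)² = 1 + 1 + 100 = 102
d²(q, Orion) = (17−(-13))² + (-17−(-17))² + (8−6)² = 900 + 0 + 4 = 904
d²(q, Sigma) = (17−(-1))² + (-17−12)² + (8−(-12))² = 324 + 841 + 400 = 1565
d²(q, Juno) = (17−15)² + (-17−(-18))² + (8−4)² = 4 + 1 + 16 = 21
d²(q, Quasar) = (17−(-8))² + (-17−16)² + (8−(-9))² = 625 + 1089 + 289 = 2003
d²(q, Delta) = (17−10)² + (-17−0)² + (8−(-10))² = 49 + 289 + 324 = 662
d²(q, Ursa) = (17−17)² + (-17−(-17))² + (8−10)² = 0 + 0 + 4 = 4
The largest is to Quasar.

Quasar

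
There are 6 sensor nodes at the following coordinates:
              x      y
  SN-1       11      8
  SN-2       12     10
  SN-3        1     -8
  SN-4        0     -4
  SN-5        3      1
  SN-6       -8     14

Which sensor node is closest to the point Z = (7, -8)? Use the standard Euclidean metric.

Since √ is increasing, it suffices to compare squared distances:
d²(Z, SN-1) = 16 + 256 = 272
d²(Z, SN-2) = 25 + 324 = 349
d²(Z, SN-3) = 36 + 0 = 36
d²(Z, SN-4) = 49 + 16 = 65
d²(Z, SN-5) = 16 + 81 = 97
d²(Z, SN-6) = 225 + 484 = 709
SN-3 is nearest.

SN-3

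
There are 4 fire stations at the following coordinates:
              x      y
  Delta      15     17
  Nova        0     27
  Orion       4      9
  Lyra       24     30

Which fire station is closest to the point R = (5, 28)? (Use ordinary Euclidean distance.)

Since √ is increasing, it suffices to compare squared distances:
d²(R, Delta) = (5−15)² + (28−17)² = 100 + 121 = 221
d²(R, Nova) = (5−0)² + (28−27)² = 25 + 1 = 26
d²(R, Orion) = (5−4)² + (28−9)² = 1 + 361 = 362
d²(R, Lyra) = (5−24)² + (28−30)² = 361 + 4 = 365
Minimum is at Nova.

Nova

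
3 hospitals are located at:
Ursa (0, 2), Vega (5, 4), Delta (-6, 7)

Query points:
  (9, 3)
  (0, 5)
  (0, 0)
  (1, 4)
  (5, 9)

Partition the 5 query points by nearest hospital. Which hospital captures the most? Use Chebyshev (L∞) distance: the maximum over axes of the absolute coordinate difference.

Ursa

(9, 3) — d to each: Ursa:9, Vega:4, Delta:15 → nearest is Vega
(0, 5) — d to each: Ursa:3, Vega:5, Delta:6 → nearest is Ursa
(0, 0) — d to each: Ursa:2, Vega:5, Delta:7 → nearest is Ursa
(1, 4) — d to each: Ursa:2, Vega:4, Delta:7 → nearest is Ursa
(5, 9) — d to each: Ursa:7, Vega:5, Delta:11 → nearest is Vega
Tally — Ursa:3, Vega:2. Ursa captures the most (3).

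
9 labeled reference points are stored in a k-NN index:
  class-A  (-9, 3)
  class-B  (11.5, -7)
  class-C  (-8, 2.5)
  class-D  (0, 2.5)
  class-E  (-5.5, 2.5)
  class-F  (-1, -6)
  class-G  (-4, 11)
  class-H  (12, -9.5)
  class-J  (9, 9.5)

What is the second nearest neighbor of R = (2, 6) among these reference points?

Since √ is increasing, it suffices to compare squared distances:
d²(R, class-A) = 121 + 9 = 130
d²(R, class-B) = 90.25 + 169 = 259.25
d²(R, class-C) = 100 + 12.25 = 112.25
d²(R, class-D) = 4 + 12.25 = 16.25
d²(R, class-E) = 56.25 + 12.25 = 68.5
d²(R, class-F) = 9 + 144 = 153
d²(R, class-G) = 36 + 25 = 61
d²(R, class-H) = 100 + 240.25 = 340.25
d²(R, class-J) = 49 + 12.25 = 61.25
Sorted ascending: class-D, class-G, class-J, … — the second-nearest is class-G.

class-G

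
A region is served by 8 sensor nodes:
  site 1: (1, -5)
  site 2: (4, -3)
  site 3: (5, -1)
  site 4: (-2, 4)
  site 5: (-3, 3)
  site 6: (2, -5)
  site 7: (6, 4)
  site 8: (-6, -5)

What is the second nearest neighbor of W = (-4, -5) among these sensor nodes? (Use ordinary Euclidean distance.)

Squared Euclidean distances:
d²(W, site 1) = 25 + 0 = 25
d²(W, site 2) = 64 + 4 = 68
d²(W, site 3) = 81 + 16 = 97
d²(W, site 4) = 4 + 81 = 85
d²(W, site 5) = 1 + 64 = 65
d²(W, site 6) = 36 + 0 = 36
d²(W, site 7) = 100 + 81 = 181
d²(W, site 8) = 4 + 0 = 4
Sorted ascending: site 8, site 1, site 6, … — the second-nearest is site 1.

site 1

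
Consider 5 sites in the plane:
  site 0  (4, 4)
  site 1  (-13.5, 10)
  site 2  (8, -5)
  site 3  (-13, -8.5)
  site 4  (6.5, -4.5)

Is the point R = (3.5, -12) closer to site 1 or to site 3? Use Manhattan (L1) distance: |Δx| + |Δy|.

site 3

d(R, site 1) = |3.5−(-13.5)| + |-12−10| = 17 + 22 = 39
d(R, site 3) = |3.5−(-13)| + |-12−(-8.5)| = 16.5 + 3.5 = 20
39 > 20, so site 3 is closer.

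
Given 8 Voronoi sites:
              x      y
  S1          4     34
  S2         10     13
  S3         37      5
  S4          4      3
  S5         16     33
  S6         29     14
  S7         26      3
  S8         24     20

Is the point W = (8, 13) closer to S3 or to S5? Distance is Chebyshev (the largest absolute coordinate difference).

d(W,S3) = max(29, 8) = 29
d(W,S5) = max(8, 20) = 20
29 > 20, so S5 is closer.

S5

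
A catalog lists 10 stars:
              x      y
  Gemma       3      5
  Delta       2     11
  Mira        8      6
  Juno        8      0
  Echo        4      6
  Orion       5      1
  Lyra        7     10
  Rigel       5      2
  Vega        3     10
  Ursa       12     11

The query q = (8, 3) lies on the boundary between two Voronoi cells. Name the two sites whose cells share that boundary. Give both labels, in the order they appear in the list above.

Mira and Juno

Squared distances from q to each site:
d²(q, Gemma) = 25 + 4 = 29
d²(q, Delta) = 36 + 64 = 100
d²(q, Mira) = 0 + 9 = 9
d²(q, Juno) = 0 + 9 = 9
d²(q, Echo) = 16 + 9 = 25
d²(q, Orion) = 9 + 4 = 13
d²(q, Lyra) = 1 + 49 = 50
d²(q, Rigel) = 9 + 1 = 10
d²(q, Vega) = 25 + 49 = 74
d²(q, Ursa) = 16 + 64 = 80
q is equidistant from Mira and Juno (both at squared distance 9), and every other site is strictly farther — so q lies on the Mira–Juno Voronoi edge.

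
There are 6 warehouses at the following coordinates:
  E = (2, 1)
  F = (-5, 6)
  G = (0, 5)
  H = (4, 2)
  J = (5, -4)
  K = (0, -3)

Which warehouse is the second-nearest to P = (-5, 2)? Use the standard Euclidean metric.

Squared Euclidean distances:
|PE|² = (-5−2)² + (2−1)² = 49 + 1 = 50
|PF|² = (-5−(-5))² + (2−6)² = 0 + 16 = 16
|PG|² = (-5−0)² + (2−5)² = 25 + 9 = 34
|PH|² = (-5−4)² + (2−2)² = 81 + 0 = 81
|PJ|² = (-5−5)² + (2−(-4))² = 100 + 36 = 136
|PK|² = (-5−0)² + (2−(-3))² = 25 + 25 = 50
Sorted ascending: F, G, E, … — the second-nearest is G.

G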